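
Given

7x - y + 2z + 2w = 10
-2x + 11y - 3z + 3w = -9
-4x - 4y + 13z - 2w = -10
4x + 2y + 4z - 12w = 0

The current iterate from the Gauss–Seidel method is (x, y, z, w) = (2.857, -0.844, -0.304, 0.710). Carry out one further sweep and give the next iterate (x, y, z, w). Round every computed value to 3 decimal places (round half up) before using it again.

One sweep:
  x = (10 - (-1)·-0.844 - (2)·-0.304 - (2)·0.710) / (7) = 1.192
  y = (-9 - (-2)·1.192 - (-3)·-0.304 - (3)·0.710) / (11) = -0.878
  z = (-10 - (-4)·1.192 - (-4)·-0.878 - (-2)·0.710) / (13) = -0.563
  w = (0 - (4)·1.192 - (2)·-0.878 - (4)·-0.563) / (-12) = 0.063

(1.192, -0.878, -0.563, 0.063)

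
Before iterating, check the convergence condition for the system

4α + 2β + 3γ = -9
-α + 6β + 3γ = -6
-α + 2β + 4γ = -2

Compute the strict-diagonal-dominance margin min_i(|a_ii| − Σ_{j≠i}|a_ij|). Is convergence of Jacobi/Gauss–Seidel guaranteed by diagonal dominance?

-1

row 1: |4| − (2+3) = -1
row 2: |6| − (1+3) = 2
row 3: |4| − (1+2) = 1
minimum over rows = -1 → not strictly diagonally dominant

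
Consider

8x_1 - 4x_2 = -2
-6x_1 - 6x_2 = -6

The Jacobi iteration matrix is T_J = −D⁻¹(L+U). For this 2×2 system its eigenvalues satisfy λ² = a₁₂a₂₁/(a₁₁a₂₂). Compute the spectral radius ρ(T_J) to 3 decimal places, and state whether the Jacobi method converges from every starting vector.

0.707

a₁₂a₂₁/(a₁₁a₂₂) = (-4)·(-6) / ((8)·(-6)) = -0.500000
ρ = √|-0.500000| = √0.500000 = 0.707
ρ < 1, so Jacobi converges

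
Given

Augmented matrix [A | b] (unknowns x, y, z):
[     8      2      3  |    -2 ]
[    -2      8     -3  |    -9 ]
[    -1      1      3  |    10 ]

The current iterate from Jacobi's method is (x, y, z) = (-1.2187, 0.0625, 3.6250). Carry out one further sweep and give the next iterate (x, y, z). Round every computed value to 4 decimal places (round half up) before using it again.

(-1.6250, -0.0703, 2.9063)

One sweep:
  x = (-2 - (2)·0.0625 - (3)·3.6250) / (8) = -1.6250
  y = (-9 - (-2)·-1.2187 - (-3)·3.6250) / (8) = -0.0703
  z = (10 - (-1)·-1.2187 - (1)·0.0625) / (3) = 2.9063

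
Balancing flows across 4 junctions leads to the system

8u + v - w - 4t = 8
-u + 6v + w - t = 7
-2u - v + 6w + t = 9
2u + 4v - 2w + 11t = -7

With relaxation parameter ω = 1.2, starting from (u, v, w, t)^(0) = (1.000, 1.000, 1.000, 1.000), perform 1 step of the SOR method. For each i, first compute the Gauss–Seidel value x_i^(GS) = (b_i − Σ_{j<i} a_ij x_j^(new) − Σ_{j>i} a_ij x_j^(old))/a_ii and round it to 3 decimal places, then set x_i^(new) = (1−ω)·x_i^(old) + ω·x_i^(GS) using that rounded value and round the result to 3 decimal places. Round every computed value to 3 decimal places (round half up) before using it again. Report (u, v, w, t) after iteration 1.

(1.600, 1.520, 2.344, -1.465)

Iteration 1:
  u: GS value = (8 - (1)·1.000 - (-1)·1.000 - (-4)·1.000) / (8) = 1.500;  u ← (1−ω)·1.000 + ω·1.500 = 1.600
  v: GS value = (7 - (-1)·1.600 - (1)·1.000 - (-1)·1.000) / (6) = 1.433;  v ← (1−ω)·1.000 + ω·1.433 = 1.520
  w: GS value = (9 - (-2)·1.600 - (-1)·1.520 - (1)·1.000) / (6) = 2.120;  w ← (1−ω)·1.000 + ω·2.120 = 2.344
  t: GS value = (-7 - (2)·1.600 - (4)·1.520 - (-2)·2.344) / (11) = -1.054;  t ← (1−ω)·1.000 + ω·-1.054 = -1.465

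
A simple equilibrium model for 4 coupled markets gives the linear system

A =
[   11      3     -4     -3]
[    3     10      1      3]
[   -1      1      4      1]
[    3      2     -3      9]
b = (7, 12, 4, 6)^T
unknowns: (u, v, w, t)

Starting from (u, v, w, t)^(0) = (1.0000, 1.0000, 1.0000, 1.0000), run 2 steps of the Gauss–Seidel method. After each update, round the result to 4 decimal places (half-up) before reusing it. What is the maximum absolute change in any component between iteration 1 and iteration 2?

Iteration 1:
  u = (7 - (3)·1.0000 - (-4)·1.0000 - (-3)·1.0000) / (11) = 1.0000
  v = (12 - (3)·1.0000 - (1)·1.0000 - (3)·1.0000) / (10) = 0.5000
  w = (4 - (-1)·1.0000 - (1)·0.5000 - (1)·1.0000) / (4) = 0.8750
  t = (6 - (3)·1.0000 - (2)·0.5000 - (-3)·0.8750) / (9) = 0.5139
Iteration 2:
  u = (7 - (3)·0.5000 - (-4)·0.8750 - (-3)·0.5139) / (11) = 0.9583
  v = (12 - (3)·0.9583 - (1)·0.8750 - (3)·0.5139) / (10) = 0.6708
  w = (4 - (-1)·0.9583 - (1)·0.6708 - (1)·0.5139) / (4) = 0.9434
  t = (6 - (3)·0.9583 - (2)·0.6708 - (-3)·0.9434) / (9) = 0.5126
Change: (-0.0417, 0.1708, 0.0684, -0.0013) → max |·| = 0.1708

0.1708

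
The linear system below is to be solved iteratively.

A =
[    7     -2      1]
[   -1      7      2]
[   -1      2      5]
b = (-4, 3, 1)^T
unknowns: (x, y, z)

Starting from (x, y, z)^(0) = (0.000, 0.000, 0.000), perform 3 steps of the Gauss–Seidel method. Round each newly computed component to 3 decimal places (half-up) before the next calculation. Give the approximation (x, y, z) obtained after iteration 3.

Iteration 1:
  x = (-4 - (-2)·0.000 - (1)·0.000) / (7) = -0.571
  y = (3 - (-1)·-0.571 - (2)·0.000) / (7) = 0.347
  z = (1 - (-1)·-0.571 - (2)·0.347) / (5) = -0.053
Iteration 2:
  x = (-4 - (-2)·0.347 - (1)·-0.053) / (7) = -0.465
  y = (3 - (-1)·-0.465 - (2)·-0.053) / (7) = 0.377
  z = (1 - (-1)·-0.465 - (2)·0.377) / (5) = -0.044
Iteration 3:
  x = (-4 - (-2)·0.377 - (1)·-0.044) / (7) = -0.457
  y = (3 - (-1)·-0.457 - (2)·-0.044) / (7) = 0.376
  z = (1 - (-1)·-0.457 - (2)·0.376) / (5) = -0.042

(-0.457, 0.376, -0.042)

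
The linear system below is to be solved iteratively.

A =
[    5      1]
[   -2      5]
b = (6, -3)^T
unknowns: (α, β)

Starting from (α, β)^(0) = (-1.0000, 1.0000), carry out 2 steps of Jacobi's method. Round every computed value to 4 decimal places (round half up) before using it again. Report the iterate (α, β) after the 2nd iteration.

(1.4000, -0.2000)

Iteration 1:
  α = (6 - (1)·1.0000) / (5) = 1.0000
  β = (-3 - (-2)·-1.0000) / (5) = -1.0000
Iteration 2:
  α = (6 - (1)·-1.0000) / (5) = 1.4000
  β = (-3 - (-2)·1.0000) / (5) = -0.2000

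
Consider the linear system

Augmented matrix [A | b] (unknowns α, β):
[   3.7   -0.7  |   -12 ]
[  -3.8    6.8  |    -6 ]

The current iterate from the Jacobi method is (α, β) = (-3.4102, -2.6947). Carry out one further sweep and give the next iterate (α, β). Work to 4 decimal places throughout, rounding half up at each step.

One sweep:
  α = (-12 - (-0.7)·-2.6947) / (3.7) = -3.7531
  β = (-6 - (-3.8)·-3.4102) / (6.8) = -2.7881

(-3.7531, -2.7881)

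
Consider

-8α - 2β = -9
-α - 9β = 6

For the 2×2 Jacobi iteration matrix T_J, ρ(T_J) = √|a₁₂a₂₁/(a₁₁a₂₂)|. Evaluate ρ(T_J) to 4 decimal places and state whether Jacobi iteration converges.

a₁₂a₂₁/(a₁₁a₂₂) = (-2)·(-1) / ((-8)·(-9)) = 0.027778
ρ = √|0.027778| = √0.027778 = 0.1667
ρ < 1, so Jacobi converges

0.1667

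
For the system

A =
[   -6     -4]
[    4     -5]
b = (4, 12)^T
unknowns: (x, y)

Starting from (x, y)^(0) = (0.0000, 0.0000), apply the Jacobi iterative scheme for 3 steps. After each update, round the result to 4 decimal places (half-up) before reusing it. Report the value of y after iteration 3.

-1.6534

Iteration 1:
  x = (4 - (-4)·0.0000) / (-6) = -0.6667
  y = (12 - (4)·0.0000) / (-5) = -2.4000
Iteration 2:
  x = (4 - (-4)·-2.4000) / (-6) = 0.9333
  y = (12 - (4)·-0.6667) / (-5) = -2.9334
Iteration 3:
  x = (4 - (-4)·-2.9334) / (-6) = 1.2889
  y = (12 - (4)·0.9333) / (-5) = -1.6534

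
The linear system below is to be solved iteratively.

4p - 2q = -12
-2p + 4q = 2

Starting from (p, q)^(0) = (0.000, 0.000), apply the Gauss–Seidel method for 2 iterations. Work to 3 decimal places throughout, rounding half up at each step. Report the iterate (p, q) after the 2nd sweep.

(-3.500, -1.250)

Iteration 1:
  p = (-12 - (-2)·0.000) / (4) = -3.000
  q = (2 - (-2)·-3.000) / (4) = -1.000
Iteration 2:
  p = (-12 - (-2)·-1.000) / (4) = -3.500
  q = (2 - (-2)·-3.500) / (4) = -1.250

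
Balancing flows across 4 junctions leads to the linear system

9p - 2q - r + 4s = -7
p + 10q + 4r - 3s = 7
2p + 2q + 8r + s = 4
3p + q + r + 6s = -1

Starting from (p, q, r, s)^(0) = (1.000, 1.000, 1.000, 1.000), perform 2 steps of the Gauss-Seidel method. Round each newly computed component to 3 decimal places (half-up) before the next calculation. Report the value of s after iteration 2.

Iteration 1:
  p = (-7 - (-2)·1.000 - (-1)·1.000 - (4)·1.000) / (9) = -0.889
  q = (7 - (1)·-0.889 - (4)·1.000 - (-3)·1.000) / (10) = 0.689
  r = (4 - (2)·-0.889 - (2)·0.689 - (1)·1.000) / (8) = 0.425
  s = (-1 - (3)·-0.889 - (1)·0.689 - (1)·0.425) / (6) = 0.092
Iteration 2:
  p = (-7 - (-2)·0.689 - (-1)·0.425 - (4)·0.092) / (9) = -0.618
  q = (7 - (1)·-0.618 - (4)·0.425 - (-3)·0.092) / (10) = 0.619
  r = (4 - (2)·-0.618 - (2)·0.619 - (1)·0.092) / (8) = 0.488
  s = (-1 - (3)·-0.618 - (1)·0.619 - (1)·0.488) / (6) = -0.042

-0.042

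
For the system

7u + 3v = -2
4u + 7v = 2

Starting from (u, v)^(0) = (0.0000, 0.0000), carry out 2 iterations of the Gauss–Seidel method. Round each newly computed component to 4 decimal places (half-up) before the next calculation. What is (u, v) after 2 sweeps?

Iteration 1:
  u = (-2 - (3)·0.0000) / (7) = -0.2857
  v = (2 - (4)·-0.2857) / (7) = 0.4490
Iteration 2:
  u = (-2 - (3)·0.4490) / (7) = -0.4781
  v = (2 - (4)·-0.4781) / (7) = 0.5589

(-0.4781, 0.5589)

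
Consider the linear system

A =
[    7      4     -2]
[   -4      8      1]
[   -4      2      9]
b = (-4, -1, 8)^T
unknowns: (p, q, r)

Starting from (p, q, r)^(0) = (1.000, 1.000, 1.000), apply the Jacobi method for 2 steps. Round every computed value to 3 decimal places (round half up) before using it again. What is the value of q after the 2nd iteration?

Iteration 1:
  p = (-4 - (4)·1.000 - (-2)·1.000) / (7) = -0.857
  q = (-1 - (-4)·1.000 - (1)·1.000) / (8) = 0.250
  r = (8 - (-4)·1.000 - (2)·1.000) / (9) = 1.111
Iteration 2:
  p = (-4 - (4)·0.250 - (-2)·1.111) / (7) = -0.397
  q = (-1 - (-4)·-0.857 - (1)·1.111) / (8) = -0.692
  r = (8 - (-4)·-0.857 - (2)·0.250) / (9) = 0.452

-0.692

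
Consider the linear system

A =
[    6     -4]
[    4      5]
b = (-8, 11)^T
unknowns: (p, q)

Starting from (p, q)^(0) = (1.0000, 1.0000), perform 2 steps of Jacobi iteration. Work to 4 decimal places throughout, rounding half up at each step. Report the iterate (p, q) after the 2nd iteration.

(-0.4000, 2.7334)

Iteration 1:
  p = (-8 - (-4)·1.0000) / (6) = -0.6667
  q = (11 - (4)·1.0000) / (5) = 1.4000
Iteration 2:
  p = (-8 - (-4)·1.4000) / (6) = -0.4000
  q = (11 - (4)·-0.6667) / (5) = 2.7334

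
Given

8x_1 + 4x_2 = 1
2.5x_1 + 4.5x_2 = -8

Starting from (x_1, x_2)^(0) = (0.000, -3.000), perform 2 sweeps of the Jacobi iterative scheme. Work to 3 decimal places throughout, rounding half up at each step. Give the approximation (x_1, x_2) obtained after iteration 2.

Iteration 1:
  x_1 = (1 - (4)·-3.000) / (8) = 1.625
  x_2 = (-8 - (2.5)·0.000) / (4.5) = -1.778
Iteration 2:
  x_1 = (1 - (4)·-1.778) / (8) = 1.014
  x_2 = (-8 - (2.5)·1.625) / (4.5) = -2.681

(1.014, -2.681)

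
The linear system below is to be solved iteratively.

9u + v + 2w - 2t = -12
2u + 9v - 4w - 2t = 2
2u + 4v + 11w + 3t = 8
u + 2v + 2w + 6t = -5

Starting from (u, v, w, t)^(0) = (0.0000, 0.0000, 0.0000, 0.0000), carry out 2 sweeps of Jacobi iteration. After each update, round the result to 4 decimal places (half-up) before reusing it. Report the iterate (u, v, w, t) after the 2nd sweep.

(-1.7048, 0.6566, 1.1162, -0.9276)

Iteration 1:
  u = (-12 - (1)·0.0000 - (2)·0.0000 - (-2)·0.0000) / (9) = -1.3333
  v = (2 - (2)·0.0000 - (-4)·0.0000 - (-2)·0.0000) / (9) = 0.2222
  w = (8 - (2)·0.0000 - (4)·0.0000 - (3)·0.0000) / (11) = 0.7273
  t = (-5 - (1)·0.0000 - (2)·0.0000 - (2)·0.0000) / (6) = -0.8333
Iteration 2:
  u = (-12 - (1)·0.2222 - (2)·0.7273 - (-2)·-0.8333) / (9) = -1.7048
  v = (2 - (2)·-1.3333 - (-4)·0.7273 - (-2)·-0.8333) / (9) = 0.6566
  w = (8 - (2)·-1.3333 - (4)·0.2222 - (3)·-0.8333) / (11) = 1.1162
  t = (-5 - (1)·-1.3333 - (2)·0.2222 - (2)·0.7273) / (6) = -0.9276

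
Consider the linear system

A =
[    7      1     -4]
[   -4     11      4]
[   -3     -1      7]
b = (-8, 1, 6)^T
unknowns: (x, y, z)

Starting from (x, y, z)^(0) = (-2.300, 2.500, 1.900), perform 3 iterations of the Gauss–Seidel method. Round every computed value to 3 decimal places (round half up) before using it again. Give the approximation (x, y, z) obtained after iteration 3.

(-0.804, -0.383, 0.458)

Iteration 1:
  x = (-8 - (1)·2.500 - (-4)·1.900) / (7) = -0.414
  y = (1 - (-4)·-0.414 - (4)·1.900) / (11) = -0.751
  z = (6 - (-3)·-0.414 - (-1)·-0.751) / (7) = 0.572
Iteration 2:
  x = (-8 - (1)·-0.751 - (-4)·0.572) / (7) = -0.709
  y = (1 - (-4)·-0.709 - (4)·0.572) / (11) = -0.375
  z = (6 - (-3)·-0.709 - (-1)·-0.375) / (7) = 0.500
Iteration 3:
  x = (-8 - (1)·-0.375 - (-4)·0.500) / (7) = -0.804
  y = (1 - (-4)·-0.804 - (4)·0.500) / (11) = -0.383
  z = (6 - (-3)·-0.804 - (-1)·-0.383) / (7) = 0.458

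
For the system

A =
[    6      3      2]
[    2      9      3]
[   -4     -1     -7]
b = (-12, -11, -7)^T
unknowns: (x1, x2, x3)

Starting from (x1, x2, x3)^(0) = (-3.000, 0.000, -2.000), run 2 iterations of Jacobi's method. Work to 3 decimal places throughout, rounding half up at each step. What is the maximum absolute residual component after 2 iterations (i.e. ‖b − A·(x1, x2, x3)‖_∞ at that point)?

Iteration 1:
  x1 = (-12 - (3)·0.000 - (2)·-2.000) / (6) = -1.333
  x2 = (-11 - (2)·-3.000 - (3)·-2.000) / (9) = 0.111
  x3 = (-7 - (-4)·-3.000 - (-1)·0.000) / (-7) = 2.714
Iteration 2:
  x1 = (-12 - (3)·0.111 - (2)·2.714) / (6) = -2.960
  x2 = (-11 - (2)·-1.333 - (3)·2.714) / (9) = -1.831
  x3 = (-7 - (-4)·-1.333 - (-1)·0.111) / (-7) = 1.746
Residual b − A·x = (7.761, 6.161, -8.449); ∞-norm = 8.449

8.449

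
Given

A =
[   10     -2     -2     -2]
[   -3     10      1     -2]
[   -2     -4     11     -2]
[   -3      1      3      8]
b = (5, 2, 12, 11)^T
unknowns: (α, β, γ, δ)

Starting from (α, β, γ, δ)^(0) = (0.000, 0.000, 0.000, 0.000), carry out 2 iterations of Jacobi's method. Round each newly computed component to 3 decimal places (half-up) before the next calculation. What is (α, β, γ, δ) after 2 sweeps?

(1.033, 0.516, 1.505, 1.128)

Iteration 1:
  α = (5 - (-2)·0.000 - (-2)·0.000 - (-2)·0.000) / (10) = 0.500
  β = (2 - (-3)·0.000 - (1)·0.000 - (-2)·0.000) / (10) = 0.200
  γ = (12 - (-2)·0.000 - (-4)·0.000 - (-2)·0.000) / (11) = 1.091
  δ = (11 - (-3)·0.000 - (1)·0.000 - (3)·0.000) / (8) = 1.375
Iteration 2:
  α = (5 - (-2)·0.200 - (-2)·1.091 - (-2)·1.375) / (10) = 1.033
  β = (2 - (-3)·0.500 - (1)·1.091 - (-2)·1.375) / (10) = 0.516
  γ = (12 - (-2)·0.500 - (-4)·0.200 - (-2)·1.375) / (11) = 1.505
  δ = (11 - (-3)·0.500 - (1)·0.200 - (3)·1.091) / (8) = 1.128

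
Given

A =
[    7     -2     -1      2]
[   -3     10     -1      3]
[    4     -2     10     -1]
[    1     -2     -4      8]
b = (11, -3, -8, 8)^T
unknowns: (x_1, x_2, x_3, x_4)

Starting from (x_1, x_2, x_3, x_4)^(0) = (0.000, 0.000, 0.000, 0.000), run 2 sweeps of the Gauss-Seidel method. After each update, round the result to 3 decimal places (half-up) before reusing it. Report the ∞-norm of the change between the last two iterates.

0.241

Iteration 1:
  x_1 = (11 - (-2)·0.000 - (-1)·0.000 - (2)·0.000) / (7) = 1.571
  x_2 = (-3 - (-3)·1.571 - (-1)·0.000 - (3)·0.000) / (10) = 0.171
  x_3 = (-8 - (4)·1.571 - (-2)·0.171 - (-1)·0.000) / (10) = -1.394
  x_4 = (8 - (1)·1.571 - (-2)·0.171 - (-4)·-1.394) / (8) = 0.149
Iteration 2:
  x_1 = (11 - (-2)·0.171 - (-1)·-1.394 - (2)·0.149) / (7) = 1.379
  x_2 = (-3 - (-3)·1.379 - (-1)·-1.394 - (3)·0.149) / (10) = -0.070
  x_3 = (-8 - (4)·1.379 - (-2)·-0.070 - (-1)·0.149) / (10) = -1.351
  x_4 = (8 - (1)·1.379 - (-2)·-0.070 - (-4)·-1.351) / (8) = 0.135
Change: (-0.192, -0.241, 0.043, -0.014) → max |·| = 0.241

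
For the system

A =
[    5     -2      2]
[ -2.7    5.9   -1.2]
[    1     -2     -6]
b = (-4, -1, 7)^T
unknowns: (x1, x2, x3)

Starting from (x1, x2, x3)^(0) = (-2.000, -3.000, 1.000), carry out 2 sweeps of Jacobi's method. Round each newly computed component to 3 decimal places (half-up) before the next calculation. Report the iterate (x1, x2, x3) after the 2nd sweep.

(-0.952, -1.369, -1.273)

Iteration 1:
  x1 = (-4 - (-2)·-3.000 - (2)·1.000) / (5) = -2.400
  x2 = (-1 - (-2.7)·-2.000 - (-1.2)·1.000) / (5.9) = -0.881
  x3 = (7 - (1)·-2.000 - (-2)·-3.000) / (-6) = -0.500
Iteration 2:
  x1 = (-4 - (-2)·-0.881 - (2)·-0.500) / (5) = -0.952
  x2 = (-1 - (-2.7)·-2.400 - (-1.2)·-0.500) / (5.9) = -1.369
  x3 = (7 - (1)·-2.400 - (-2)·-0.881) / (-6) = -1.273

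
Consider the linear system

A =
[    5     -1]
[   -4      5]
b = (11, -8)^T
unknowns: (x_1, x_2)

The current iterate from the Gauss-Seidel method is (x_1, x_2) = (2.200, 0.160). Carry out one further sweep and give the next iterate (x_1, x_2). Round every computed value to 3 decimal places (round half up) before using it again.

(2.232, 0.186)

One sweep:
  x_1 = (11 - (-1)·0.160) / (5) = 2.232
  x_2 = (-8 - (-4)·2.232) / (5) = 0.186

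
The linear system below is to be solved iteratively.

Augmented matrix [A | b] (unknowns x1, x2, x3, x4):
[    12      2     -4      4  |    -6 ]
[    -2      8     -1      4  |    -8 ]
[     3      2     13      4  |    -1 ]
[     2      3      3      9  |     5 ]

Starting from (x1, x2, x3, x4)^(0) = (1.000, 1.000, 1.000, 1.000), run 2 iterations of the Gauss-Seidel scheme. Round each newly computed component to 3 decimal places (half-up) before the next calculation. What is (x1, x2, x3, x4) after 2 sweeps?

Iteration 1:
  x1 = (-6 - (2)·1.000 - (-4)·1.000 - (4)·1.000) / (12) = -0.667
  x2 = (-8 - (-2)·-0.667 - (-1)·1.000 - (4)·1.000) / (8) = -1.542
  x3 = (-1 - (3)·-0.667 - (2)·-1.542 - (4)·1.000) / (13) = 0.007
  x4 = (5 - (2)·-0.667 - (3)·-1.542 - (3)·0.007) / (9) = 1.215
Iteration 2:
  x1 = (-6 - (2)·-1.542 - (-4)·0.007 - (4)·1.215) / (12) = -0.646
  x2 = (-8 - (-2)·-0.646 - (-1)·0.007 - (4)·1.215) / (8) = -1.768
  x3 = (-1 - (3)·-0.646 - (2)·-1.768 - (4)·1.215) / (13) = -0.030
  x4 = (5 - (2)·-0.646 - (3)·-1.768 - (3)·-0.030) / (9) = 1.298

(-0.646, -1.768, -0.030, 1.298)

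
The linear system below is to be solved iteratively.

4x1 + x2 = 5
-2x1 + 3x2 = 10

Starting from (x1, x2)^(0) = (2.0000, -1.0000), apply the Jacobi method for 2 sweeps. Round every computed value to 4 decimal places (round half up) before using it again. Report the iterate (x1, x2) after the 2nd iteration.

Iteration 1:
  x1 = (5 - (1)·-1.0000) / (4) = 1.5000
  x2 = (10 - (-2)·2.0000) / (3) = 4.6667
Iteration 2:
  x1 = (5 - (1)·4.6667) / (4) = 0.0833
  x2 = (10 - (-2)·1.5000) / (3) = 4.3333

(0.0833, 4.3333)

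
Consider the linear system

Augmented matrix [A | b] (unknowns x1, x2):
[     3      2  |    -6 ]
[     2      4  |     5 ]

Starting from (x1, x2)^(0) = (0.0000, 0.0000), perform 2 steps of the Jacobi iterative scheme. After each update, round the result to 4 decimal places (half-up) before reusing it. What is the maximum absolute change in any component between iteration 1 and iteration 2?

Iteration 1:
  x1 = (-6 - (2)·0.0000) / (3) = -2.0000
  x2 = (5 - (2)·0.0000) / (4) = 1.2500
Iteration 2:
  x1 = (-6 - (2)·1.2500) / (3) = -2.8333
  x2 = (5 - (2)·-2.0000) / (4) = 2.2500
Change: (-0.8333, 1.0000) → max |·| = 1.0000

1.0000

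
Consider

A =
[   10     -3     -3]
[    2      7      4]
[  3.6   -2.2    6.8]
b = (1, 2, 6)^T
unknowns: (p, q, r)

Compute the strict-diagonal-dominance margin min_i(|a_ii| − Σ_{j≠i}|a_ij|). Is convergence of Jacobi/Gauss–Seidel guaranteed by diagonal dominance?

row 1: |10| − (3+3) = 4
row 2: |7| − (2+4) = 1
row 3: |6.8| − (3.6+2.2) = 1
minimum over rows = 1 → strictly diagonally dominant (convergence guaranteed)

1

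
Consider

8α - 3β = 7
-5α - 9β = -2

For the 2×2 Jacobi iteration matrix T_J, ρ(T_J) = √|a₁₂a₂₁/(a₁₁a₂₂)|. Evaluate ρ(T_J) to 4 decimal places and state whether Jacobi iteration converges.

a₁₂a₂₁/(a₁₁a₂₂) = (-3)·(-5) / ((8)·(-9)) = -0.208333
ρ = √|-0.208333| = √0.208333 = 0.4564
ρ < 1, so Jacobi converges

0.4564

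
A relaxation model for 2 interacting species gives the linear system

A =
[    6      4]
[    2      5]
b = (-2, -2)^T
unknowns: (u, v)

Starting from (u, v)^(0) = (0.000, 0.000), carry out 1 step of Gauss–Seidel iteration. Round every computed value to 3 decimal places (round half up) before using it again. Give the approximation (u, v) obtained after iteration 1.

Iteration 1:
  u = (-2 - (4)·0.000) / (6) = -0.333
  v = (-2 - (2)·-0.333) / (5) = -0.267

(-0.333, -0.267)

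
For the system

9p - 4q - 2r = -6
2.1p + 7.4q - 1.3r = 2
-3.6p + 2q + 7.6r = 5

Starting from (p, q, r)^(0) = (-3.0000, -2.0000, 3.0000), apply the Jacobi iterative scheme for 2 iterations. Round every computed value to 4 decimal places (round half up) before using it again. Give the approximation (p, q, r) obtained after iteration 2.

Iteration 1:
  p = (-6 - (-4)·-2.0000 - (-2)·3.0000) / (9) = -0.8889
  q = (2 - (2.1)·-3.0000 - (-1.3)·3.0000) / (7.4) = 1.6486
  r = (5 - (-3.6)·-3.0000 - (2)·-2.0000) / (7.6) = -0.2368
Iteration 2:
  p = (-6 - (-4)·1.6486 - (-2)·-0.2368) / (9) = 0.0134
  q = (2 - (2.1)·-0.8889 - (-1.3)·-0.2368) / (7.4) = 0.4809
  r = (5 - (-3.6)·-0.8889 - (2)·1.6486) / (7.6) = -0.1970

(0.0134, 0.4809, -0.1970)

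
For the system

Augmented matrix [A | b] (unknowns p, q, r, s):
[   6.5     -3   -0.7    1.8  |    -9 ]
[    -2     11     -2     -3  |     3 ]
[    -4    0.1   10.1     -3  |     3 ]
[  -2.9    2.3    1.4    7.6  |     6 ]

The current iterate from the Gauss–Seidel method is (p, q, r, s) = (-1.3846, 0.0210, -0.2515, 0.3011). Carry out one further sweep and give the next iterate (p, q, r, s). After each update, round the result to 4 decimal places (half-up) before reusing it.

(-1.4854, 0.0390, -0.2022, 0.2481)

One sweep:
  p = (-9 - (-3)·0.0210 - (-0.7)·-0.2515 - (1.8)·0.3011) / (6.5) = -1.4854
  q = (3 - (-2)·-1.4854 - (-2)·-0.2515 - (-3)·0.3011) / (11) = 0.0390
  r = (3 - (-4)·-1.4854 - (0.1)·0.0390 - (-3)·0.3011) / (10.1) = -0.2022
  s = (6 - (-2.9)·-1.4854 - (2.3)·0.0390 - (1.4)·-0.2022) / (7.6) = 0.2481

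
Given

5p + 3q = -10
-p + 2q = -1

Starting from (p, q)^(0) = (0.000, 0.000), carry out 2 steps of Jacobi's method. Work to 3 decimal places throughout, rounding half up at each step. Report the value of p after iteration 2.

-1.700

Iteration 1:
  p = (-10 - (3)·0.000) / (5) = -2.000
  q = (-1 - (-1)·0.000) / (2) = -0.500
Iteration 2:
  p = (-10 - (3)·-0.500) / (5) = -1.700
  q = (-1 - (-1)·-2.000) / (2) = -1.500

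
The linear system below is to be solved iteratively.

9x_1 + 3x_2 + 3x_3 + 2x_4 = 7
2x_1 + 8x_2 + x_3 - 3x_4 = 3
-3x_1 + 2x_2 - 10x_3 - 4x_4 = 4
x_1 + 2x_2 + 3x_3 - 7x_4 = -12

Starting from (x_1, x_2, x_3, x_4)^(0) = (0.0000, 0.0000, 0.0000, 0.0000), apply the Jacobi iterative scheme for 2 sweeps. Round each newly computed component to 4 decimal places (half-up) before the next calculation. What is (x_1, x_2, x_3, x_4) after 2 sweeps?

Iteration 1:
  x_1 = (7 - (3)·0.0000 - (3)·0.0000 - (2)·0.0000) / (9) = 0.7778
  x_2 = (3 - (2)·0.0000 - (1)·0.0000 - (-3)·0.0000) / (8) = 0.3750
  x_3 = (4 - (-3)·0.0000 - (2)·0.0000 - (-4)·0.0000) / (-10) = -0.4000
  x_4 = (-12 - (1)·0.0000 - (2)·0.0000 - (3)·0.0000) / (-7) = 1.7143
Iteration 2:
  x_1 = (7 - (3)·0.3750 - (3)·-0.4000 - (2)·1.7143) / (9) = 0.4052
  x_2 = (3 - (2)·0.7778 - (1)·-0.4000 - (-3)·1.7143) / (8) = 0.8734
  x_3 = (4 - (-3)·0.7778 - (2)·0.3750 - (-4)·1.7143) / (-10) = -1.2441
  x_4 = (-12 - (1)·0.7778 - (2)·0.3750 - (3)·-0.4000) / (-7) = 1.7611

(0.4052, 0.8734, -1.2441, 1.7611)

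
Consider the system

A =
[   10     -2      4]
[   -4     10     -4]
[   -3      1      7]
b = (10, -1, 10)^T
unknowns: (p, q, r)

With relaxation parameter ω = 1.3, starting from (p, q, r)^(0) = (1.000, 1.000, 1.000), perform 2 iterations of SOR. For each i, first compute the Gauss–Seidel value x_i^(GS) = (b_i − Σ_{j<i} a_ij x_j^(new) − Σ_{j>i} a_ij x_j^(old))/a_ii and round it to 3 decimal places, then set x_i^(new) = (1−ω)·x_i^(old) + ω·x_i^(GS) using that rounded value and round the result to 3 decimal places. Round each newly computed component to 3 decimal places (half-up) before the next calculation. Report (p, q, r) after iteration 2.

Iteration 1:
  p: GS value = (10 - (-2)·1.000 - (4)·1.000) / (10) = 0.800;  p ← (1−ω)·1.000 + ω·0.800 = 0.740
  q: GS value = (-1 - (-4)·0.740 - (-4)·1.000) / (10) = 0.596;  q ← (1−ω)·1.000 + ω·0.596 = 0.475
  r: GS value = (10 - (-3)·0.740 - (1)·0.475) / (7) = 1.678;  r ← (1−ω)·1.000 + ω·1.678 = 1.881
Iteration 2:
  p: GS value = (10 - (-2)·0.475 - (4)·1.881) / (10) = 0.343;  p ← (1−ω)·0.740 + ω·0.343 = 0.224
  q: GS value = (-1 - (-4)·0.224 - (-4)·1.881) / (10) = 0.742;  q ← (1−ω)·0.475 + ω·0.742 = 0.822
  r: GS value = (10 - (-3)·0.224 - (1)·0.822) / (7) = 1.407;  r ← (1−ω)·1.881 + ω·1.407 = 1.265

(0.224, 0.822, 1.265)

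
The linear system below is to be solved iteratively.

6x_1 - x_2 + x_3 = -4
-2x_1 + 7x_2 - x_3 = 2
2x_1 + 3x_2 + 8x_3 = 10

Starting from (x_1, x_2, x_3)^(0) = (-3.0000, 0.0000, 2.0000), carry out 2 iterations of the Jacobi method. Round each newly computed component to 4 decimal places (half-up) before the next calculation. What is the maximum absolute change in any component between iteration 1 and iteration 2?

0.5714

Iteration 1:
  x_1 = (-4 - (-1)·0.0000 - (1)·2.0000) / (6) = -1.0000
  x_2 = (2 - (-2)·-3.0000 - (-1)·2.0000) / (7) = -0.2857
  x_3 = (10 - (2)·-3.0000 - (3)·0.0000) / (8) = 2.0000
Iteration 2:
  x_1 = (-4 - (-1)·-0.2857 - (1)·2.0000) / (6) = -1.0476
  x_2 = (2 - (-2)·-1.0000 - (-1)·2.0000) / (7) = 0.2857
  x_3 = (10 - (2)·-1.0000 - (3)·-0.2857) / (8) = 1.6071
Change: (-0.0476, 0.5714, -0.3929) → max |·| = 0.5714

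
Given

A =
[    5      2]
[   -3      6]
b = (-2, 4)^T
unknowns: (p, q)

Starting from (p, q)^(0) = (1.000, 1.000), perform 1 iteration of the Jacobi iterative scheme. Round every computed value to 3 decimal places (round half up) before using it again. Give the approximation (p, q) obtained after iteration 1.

(-0.800, 1.167)

Iteration 1:
  p = (-2 - (2)·1.000) / (5) = -0.800
  q = (4 - (-3)·1.000) / (6) = 1.167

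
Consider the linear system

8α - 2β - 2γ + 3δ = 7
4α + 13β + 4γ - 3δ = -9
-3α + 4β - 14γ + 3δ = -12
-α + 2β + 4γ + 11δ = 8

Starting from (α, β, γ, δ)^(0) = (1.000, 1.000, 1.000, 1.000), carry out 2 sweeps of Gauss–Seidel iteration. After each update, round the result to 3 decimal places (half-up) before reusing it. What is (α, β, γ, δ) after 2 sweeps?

Iteration 1:
  α = (7 - (-2)·1.000 - (-2)·1.000 - (3)·1.000) / (8) = 1.000
  β = (-9 - (4)·1.000 - (4)·1.000 - (-3)·1.000) / (13) = -1.077
  γ = (-12 - (-3)·1.000 - (4)·-1.077 - (3)·1.000) / (-14) = 0.549
  δ = (8 - (-1)·1.000 - (2)·-1.077 - (4)·0.549) / (11) = 0.814
Iteration 2:
  α = (7 - (-2)·-1.077 - (-2)·0.549 - (3)·0.814) / (8) = 0.438
  β = (-9 - (4)·0.438 - (4)·0.549 - (-3)·0.814) / (13) = -0.808
  γ = (-12 - (-3)·0.438 - (4)·-0.808 - (3)·0.814) / (-14) = 0.707
  δ = (8 - (-1)·0.438 - (2)·-0.808 - (4)·0.707) / (11) = 0.657

(0.438, -0.808, 0.707, 0.657)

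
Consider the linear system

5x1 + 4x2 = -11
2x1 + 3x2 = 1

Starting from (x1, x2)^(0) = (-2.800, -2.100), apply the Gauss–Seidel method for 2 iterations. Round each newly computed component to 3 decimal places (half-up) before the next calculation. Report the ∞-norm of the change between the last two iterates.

Iteration 1:
  x1 = (-11 - (4)·-2.100) / (5) = -0.520
  x2 = (1 - (2)·-0.520) / (3) = 0.680
Iteration 2:
  x1 = (-11 - (4)·0.680) / (5) = -2.744
  x2 = (1 - (2)·-2.744) / (3) = 2.163
Change: (-2.224, 1.483) → max |·| = 2.224

2.224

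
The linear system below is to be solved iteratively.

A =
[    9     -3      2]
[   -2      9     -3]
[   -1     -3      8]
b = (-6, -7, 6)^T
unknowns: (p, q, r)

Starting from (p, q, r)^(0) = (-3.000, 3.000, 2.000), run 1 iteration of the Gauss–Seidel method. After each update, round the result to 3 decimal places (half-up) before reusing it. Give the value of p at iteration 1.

-0.111

Iteration 1:
  p = (-6 - (-3)·3.000 - (2)·2.000) / (9) = -0.111
  q = (-7 - (-2)·-0.111 - (-3)·2.000) / (9) = -0.136
  r = (6 - (-1)·-0.111 - (-3)·-0.136) / (8) = 0.685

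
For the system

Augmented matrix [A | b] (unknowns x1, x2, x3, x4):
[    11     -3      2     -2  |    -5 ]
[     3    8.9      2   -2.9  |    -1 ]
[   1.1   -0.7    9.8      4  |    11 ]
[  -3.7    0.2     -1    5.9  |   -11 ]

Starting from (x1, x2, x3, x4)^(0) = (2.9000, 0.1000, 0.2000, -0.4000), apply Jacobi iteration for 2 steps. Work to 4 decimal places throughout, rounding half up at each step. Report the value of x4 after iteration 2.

Iteration 1:
  x1 = (-5 - (-3)·0.1000 - (2)·0.2000 - (-2)·-0.4000) / (11) = -0.5364
  x2 = (-1 - (3)·2.9000 - (2)·0.2000 - (-2.9)·-0.4000) / (8.9) = -1.2652
  x3 = (11 - (1.1)·2.9000 - (-0.7)·0.1000 - (4)·-0.4000) / (9.8) = 0.9673
  x4 = (-11 - (-3.7)·2.9000 - (0.2)·0.1000 - (-1)·0.2000) / (5.9) = -0.0153
Iteration 2:
  x1 = (-5 - (-3)·-1.2652 - (2)·0.9673 - (-2)·-0.0153) / (11) = -0.9783
  x2 = (-1 - (3)·-0.5364 - (2)·0.9673 - (-2.9)·-0.0153) / (8.9) = -0.1539
  x3 = (11 - (1.1)·-0.5364 - (-0.7)·-1.2652 - (4)·-0.0153) / (9.8) = 1.0985
  x4 = (-11 - (-3.7)·-0.5364 - (0.2)·-1.2652 - (-1)·0.9673) / (5.9) = -1.9940

-1.9940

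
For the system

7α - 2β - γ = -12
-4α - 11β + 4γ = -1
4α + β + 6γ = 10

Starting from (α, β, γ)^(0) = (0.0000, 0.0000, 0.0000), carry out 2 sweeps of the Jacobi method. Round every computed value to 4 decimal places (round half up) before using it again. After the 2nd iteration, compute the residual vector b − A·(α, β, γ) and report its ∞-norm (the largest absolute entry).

3.5866

Iteration 1:
  α = (-12 - (-2)·0.0000 - (-1)·0.0000) / (7) = -1.7143
  β = (-1 - (-4)·0.0000 - (4)·0.0000) / (-11) = 0.0909
  γ = (10 - (4)·0.0000 - (1)·0.0000) / (6) = 1.6667
Iteration 2:
  α = (-12 - (-2)·0.0909 - (-1)·1.6667) / (7) = -1.4502
  β = (-1 - (-4)·-1.7143 - (4)·1.6667) / (-11) = 1.3204
  γ = (10 - (4)·-1.7143 - (1)·0.0909) / (6) = 2.7944
Residual b − A·x = (3.5866, -3.4540, -2.2860); ∞-norm = 3.5866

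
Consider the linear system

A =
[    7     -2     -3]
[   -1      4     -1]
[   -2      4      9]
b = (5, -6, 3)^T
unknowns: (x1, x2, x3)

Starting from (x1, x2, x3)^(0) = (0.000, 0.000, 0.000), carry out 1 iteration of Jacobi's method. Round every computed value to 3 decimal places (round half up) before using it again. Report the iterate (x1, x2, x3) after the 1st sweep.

Iteration 1:
  x1 = (5 - (-2)·0.000 - (-3)·0.000) / (7) = 0.714
  x2 = (-6 - (-1)·0.000 - (-1)·0.000) / (4) = -1.500
  x3 = (3 - (-2)·0.000 - (4)·0.000) / (9) = 0.333

(0.714, -1.500, 0.333)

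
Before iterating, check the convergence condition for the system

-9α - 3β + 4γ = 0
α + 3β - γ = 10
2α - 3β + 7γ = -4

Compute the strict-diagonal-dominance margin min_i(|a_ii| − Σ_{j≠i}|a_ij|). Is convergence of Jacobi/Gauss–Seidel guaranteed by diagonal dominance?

row 1: |-9| − (3+4) = 2
row 2: |3| − (1+1) = 1
row 3: |7| − (2+3) = 2
minimum over rows = 1 → strictly diagonally dominant (convergence guaranteed)

1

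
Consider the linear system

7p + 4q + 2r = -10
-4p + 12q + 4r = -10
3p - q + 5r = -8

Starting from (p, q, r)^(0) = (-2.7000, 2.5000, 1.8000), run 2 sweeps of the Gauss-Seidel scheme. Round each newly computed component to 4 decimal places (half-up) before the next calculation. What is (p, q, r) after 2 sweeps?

Iteration 1:
  p = (-10 - (4)·2.5000 - (2)·1.8000) / (7) = -3.3714
  q = (-10 - (-4)·-3.3714 - (4)·1.8000) / (12) = -2.5571
  r = (-8 - (3)·-3.3714 - (-1)·-2.5571) / (5) = -0.0886
Iteration 2:
  p = (-10 - (4)·-2.5571 - (2)·-0.0886) / (7) = 0.0579
  q = (-10 - (-4)·0.0579 - (4)·-0.0886) / (12) = -0.7845
  r = (-8 - (3)·0.0579 - (-1)·-0.7845) / (5) = -1.7916

(0.0579, -0.7845, -1.7916)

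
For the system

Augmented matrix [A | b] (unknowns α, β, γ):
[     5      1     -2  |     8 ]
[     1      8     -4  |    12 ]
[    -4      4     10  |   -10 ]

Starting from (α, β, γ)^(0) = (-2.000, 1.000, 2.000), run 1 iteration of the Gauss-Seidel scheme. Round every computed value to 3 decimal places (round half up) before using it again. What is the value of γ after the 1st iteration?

Iteration 1:
  α = (8 - (1)·1.000 - (-2)·2.000) / (5) = 2.200
  β = (12 - (1)·2.200 - (-4)·2.000) / (8) = 2.225
  γ = (-10 - (-4)·2.200 - (4)·2.225) / (10) = -1.010

-1.010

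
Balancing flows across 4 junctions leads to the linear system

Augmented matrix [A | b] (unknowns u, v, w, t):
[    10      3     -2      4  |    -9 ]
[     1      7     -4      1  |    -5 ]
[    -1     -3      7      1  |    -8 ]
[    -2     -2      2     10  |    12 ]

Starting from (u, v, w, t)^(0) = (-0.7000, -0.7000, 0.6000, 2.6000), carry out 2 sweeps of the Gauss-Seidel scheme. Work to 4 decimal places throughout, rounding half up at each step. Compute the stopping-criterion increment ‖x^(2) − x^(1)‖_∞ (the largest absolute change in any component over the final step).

Iteration 1:
  u = (-9 - (3)·-0.7000 - (-2)·0.6000 - (4)·2.6000) / (10) = -1.6100
  v = (-5 - (1)·-1.6100 - (-4)·0.6000 - (1)·2.6000) / (7) = -0.5129
  w = (-8 - (-1)·-1.6100 - (-3)·-0.5129 - (1)·2.6000) / (7) = -1.9641
  t = (12 - (-2)·-1.6100 - (-2)·-0.5129 - (2)·-1.9641) / (10) = 1.1682
Iteration 2:
  u = (-9 - (3)·-0.5129 - (-2)·-1.9641 - (4)·1.1682) / (10) = -1.6062
  v = (-5 - (1)·-1.6062 - (-4)·-1.9641 - (1)·1.1682) / (7) = -1.7741
  w = (-8 - (-1)·-1.6062 - (-3)·-1.7741 - (1)·1.1682) / (7) = -2.2995
  t = (12 - (-2)·-1.6062 - (-2)·-1.7741 - (2)·-2.2995) / (10) = 0.9838
Change: (0.0038, -1.2612, -0.3354, -0.1844) → max |·| = 1.2612

1.2612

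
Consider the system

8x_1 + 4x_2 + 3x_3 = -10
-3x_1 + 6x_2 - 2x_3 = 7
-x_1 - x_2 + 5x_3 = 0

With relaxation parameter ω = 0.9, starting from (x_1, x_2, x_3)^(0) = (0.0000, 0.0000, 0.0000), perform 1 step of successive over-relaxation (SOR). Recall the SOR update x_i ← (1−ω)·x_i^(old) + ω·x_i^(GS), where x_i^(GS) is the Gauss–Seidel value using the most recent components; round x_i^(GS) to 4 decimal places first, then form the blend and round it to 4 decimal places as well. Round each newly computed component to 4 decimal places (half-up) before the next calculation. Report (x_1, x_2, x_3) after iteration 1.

(-1.1250, 0.5438, -0.1046)

Iteration 1:
  x_1: GS value = (-10 - (4)·0.0000 - (3)·0.0000) / (8) = -1.2500;  x_1 ← (1−ω)·0.0000 + ω·-1.2500 = -1.1250
  x_2: GS value = (7 - (-3)·-1.1250 - (-2)·0.0000) / (6) = 0.6042;  x_2 ← (1−ω)·0.0000 + ω·0.6042 = 0.5438
  x_3: GS value = (0 - (-1)·-1.1250 - (-1)·0.5438) / (5) = -0.1162;  x_3 ← (1−ω)·0.0000 + ω·-0.1162 = -0.1046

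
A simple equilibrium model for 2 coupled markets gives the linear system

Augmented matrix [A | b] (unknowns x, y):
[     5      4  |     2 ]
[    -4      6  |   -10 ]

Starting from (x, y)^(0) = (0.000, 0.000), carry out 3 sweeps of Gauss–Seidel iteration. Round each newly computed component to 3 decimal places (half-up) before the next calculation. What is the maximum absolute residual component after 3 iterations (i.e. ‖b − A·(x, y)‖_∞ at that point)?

Iteration 1:
  x = (2 - (4)·0.000) / (5) = 0.400
  y = (-10 - (-4)·0.400) / (6) = -1.400
Iteration 2:
  x = (2 - (4)·-1.400) / (5) = 1.520
  y = (-10 - (-4)·1.520) / (6) = -0.653
Iteration 3:
  x = (2 - (4)·-0.653) / (5) = 0.922
  y = (-10 - (-4)·0.922) / (6) = -1.052
Residual b − A·x = (1.598, 0.000); ∞-norm = 1.598

1.598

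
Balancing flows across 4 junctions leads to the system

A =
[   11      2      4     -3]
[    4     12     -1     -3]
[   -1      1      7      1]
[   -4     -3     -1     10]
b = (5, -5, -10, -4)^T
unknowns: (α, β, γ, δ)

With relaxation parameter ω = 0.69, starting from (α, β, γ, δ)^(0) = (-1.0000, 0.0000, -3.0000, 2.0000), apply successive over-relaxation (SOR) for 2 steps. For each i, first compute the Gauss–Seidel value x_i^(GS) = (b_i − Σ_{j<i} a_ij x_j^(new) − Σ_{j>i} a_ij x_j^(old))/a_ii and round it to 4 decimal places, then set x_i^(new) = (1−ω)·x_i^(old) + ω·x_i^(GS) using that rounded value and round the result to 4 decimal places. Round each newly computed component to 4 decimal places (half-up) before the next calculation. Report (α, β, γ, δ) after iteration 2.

(1.2882, -0.7366, -1.4388, -0.0348)

Iteration 1:
  α: GS value = (5 - (2)·0.0000 - (4)·-3.0000 - (-3)·2.0000) / (11) = 2.0909;  α ← (1−ω)·-1.0000 + ω·2.0909 = 1.1327
  β: GS value = (-5 - (4)·1.1327 - (-1)·-3.0000 - (-3)·2.0000) / (12) = -0.5442;  β ← (1−ω)·0.0000 + ω·-0.5442 = -0.3755
  γ: GS value = (-10 - (-1)·1.1327 - (1)·-0.3755 - (1)·2.0000) / (7) = -1.4988;  γ ← (1−ω)·-3.0000 + ω·-1.4988 = -1.9642
  δ: GS value = (-4 - (-4)·1.1327 - (-3)·-0.3755 - (-1)·-1.9642) / (10) = -0.2560;  δ ← (1−ω)·2.0000 + ω·-0.2560 = 0.4434
Iteration 2:
  α: GS value = (5 - (2)·-0.3755 - (4)·-1.9642 - (-3)·0.4434) / (11) = 1.3580;  α ← (1−ω)·1.1327 + ω·1.3580 = 1.2882
  β: GS value = (-5 - (4)·1.2882 - (-1)·-1.9642 - (-3)·0.4434) / (12) = -0.8989;  β ← (1−ω)·-0.3755 + ω·-0.8989 = -0.7366
  γ: GS value = (-10 - (-1)·1.2882 - (1)·-0.7366 - (1)·0.4434) / (7) = -1.2027;  γ ← (1−ω)·-1.9642 + ω·-1.2027 = -1.4388
  δ: GS value = (-4 - (-4)·1.2882 - (-3)·-0.7366 - (-1)·-1.4388) / (10) = -0.2496;  δ ← (1−ω)·0.4434 + ω·-0.2496 = -0.0348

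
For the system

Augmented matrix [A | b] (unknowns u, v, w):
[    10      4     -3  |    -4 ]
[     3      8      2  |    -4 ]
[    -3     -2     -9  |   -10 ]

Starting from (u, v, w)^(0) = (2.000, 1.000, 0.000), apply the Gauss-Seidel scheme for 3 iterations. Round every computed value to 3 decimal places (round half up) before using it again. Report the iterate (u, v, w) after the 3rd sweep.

Iteration 1:
  u = (-4 - (4)·1.000 - (-3)·0.000) / (10) = -0.800
  v = (-4 - (3)·-0.800 - (2)·0.000) / (8) = -0.200
  w = (-10 - (-3)·-0.800 - (-2)·-0.200) / (-9) = 1.422
Iteration 2:
  u = (-4 - (4)·-0.200 - (-3)·1.422) / (10) = 0.107
  v = (-4 - (3)·0.107 - (2)·1.422) / (8) = -0.896
  w = (-10 - (-3)·0.107 - (-2)·-0.896) / (-9) = 1.275
Iteration 3:
  u = (-4 - (4)·-0.896 - (-3)·1.275) / (10) = 0.341
  v = (-4 - (3)·0.341 - (2)·1.275) / (8) = -0.947
  w = (-10 - (-3)·0.341 - (-2)·-0.947) / (-9) = 1.208

(0.341, -0.947, 1.208)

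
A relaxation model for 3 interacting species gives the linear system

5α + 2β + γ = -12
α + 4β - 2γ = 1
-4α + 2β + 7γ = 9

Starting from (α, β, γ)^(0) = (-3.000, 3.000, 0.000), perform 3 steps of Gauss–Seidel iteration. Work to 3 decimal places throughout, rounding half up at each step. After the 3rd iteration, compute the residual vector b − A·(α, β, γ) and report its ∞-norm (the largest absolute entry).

Iteration 1:
  α = (-12 - (2)·3.000 - (1)·0.000) / (5) = -3.600
  β = (1 - (1)·-3.600 - (-2)·0.000) / (4) = 1.150
  γ = (9 - (-4)·-3.600 - (2)·1.150) / (7) = -1.100
Iteration 2:
  α = (-12 - (2)·1.150 - (1)·-1.100) / (5) = -2.640
  β = (1 - (1)·-2.640 - (-2)·-1.100) / (4) = 0.360
  γ = (9 - (-4)·-2.640 - (2)·0.360) / (7) = -0.326
Iteration 3:
  α = (-12 - (2)·0.360 - (1)·-0.326) / (5) = -2.479
  β = (1 - (1)·-2.479 - (-2)·-0.326) / (4) = 0.707
  γ = (9 - (-4)·-2.479 - (2)·0.707) / (7) = -0.333
Residual b − A·x = (-0.686, -0.015, 0.001); ∞-norm = 0.686

0.686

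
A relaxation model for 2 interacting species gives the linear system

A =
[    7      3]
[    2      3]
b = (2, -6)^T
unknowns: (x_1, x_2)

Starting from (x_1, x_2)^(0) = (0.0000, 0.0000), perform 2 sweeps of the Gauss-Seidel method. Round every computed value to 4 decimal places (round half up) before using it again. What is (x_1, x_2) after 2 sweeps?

Iteration 1:
  x_1 = (2 - (3)·0.0000) / (7) = 0.2857
  x_2 = (-6 - (2)·0.2857) / (3) = -2.1905
Iteration 2:
  x_1 = (2 - (3)·-2.1905) / (7) = 1.2245
  x_2 = (-6 - (2)·1.2245) / (3) = -2.8163

(1.2245, -2.8163)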